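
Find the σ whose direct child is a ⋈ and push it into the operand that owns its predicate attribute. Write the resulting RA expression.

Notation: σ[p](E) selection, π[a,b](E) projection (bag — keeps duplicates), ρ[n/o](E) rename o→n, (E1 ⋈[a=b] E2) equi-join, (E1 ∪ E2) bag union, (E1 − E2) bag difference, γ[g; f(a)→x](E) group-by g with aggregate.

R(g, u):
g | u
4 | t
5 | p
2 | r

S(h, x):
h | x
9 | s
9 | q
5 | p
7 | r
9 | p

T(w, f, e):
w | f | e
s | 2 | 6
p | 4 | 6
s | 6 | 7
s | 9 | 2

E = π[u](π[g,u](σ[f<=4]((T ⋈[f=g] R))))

σ filters on f, owned by the left side.
E' = π[u](π[g,u]((σ[f<=4](T) ⋈[f=g] R)))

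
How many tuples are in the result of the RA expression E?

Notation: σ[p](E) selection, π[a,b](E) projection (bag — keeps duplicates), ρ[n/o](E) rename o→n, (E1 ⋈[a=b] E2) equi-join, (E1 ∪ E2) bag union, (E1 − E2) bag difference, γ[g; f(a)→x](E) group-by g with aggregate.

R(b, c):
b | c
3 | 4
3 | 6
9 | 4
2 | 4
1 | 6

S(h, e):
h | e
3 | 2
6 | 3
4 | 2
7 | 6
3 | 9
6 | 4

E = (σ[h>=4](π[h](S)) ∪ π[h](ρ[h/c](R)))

Per-node cardinality:
  S → 6
  π[h](S) → 6
  σ[h>=4](π[h](S)) → 4
  R → 5
  ρ[h/c](R) → 5
  π[h](ρ[h/c](R)) → 5
  (σ[h>=4](π[h](S)) ∪ π[h](ρ[h/c](R))) → 9

|E| = 9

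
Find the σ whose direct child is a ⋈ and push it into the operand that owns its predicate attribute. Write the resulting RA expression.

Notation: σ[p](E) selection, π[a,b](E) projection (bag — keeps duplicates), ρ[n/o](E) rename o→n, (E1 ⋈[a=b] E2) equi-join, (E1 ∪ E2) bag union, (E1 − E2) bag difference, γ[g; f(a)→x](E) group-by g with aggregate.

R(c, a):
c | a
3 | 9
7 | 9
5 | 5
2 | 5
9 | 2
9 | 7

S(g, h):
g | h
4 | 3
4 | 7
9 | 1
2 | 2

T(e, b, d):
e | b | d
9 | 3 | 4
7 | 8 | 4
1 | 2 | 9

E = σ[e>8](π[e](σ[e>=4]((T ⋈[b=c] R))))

σ filters on e, owned by the left side.
E' = σ[e>8](π[e]((σ[e>=4](T) ⋈[b=c] R)))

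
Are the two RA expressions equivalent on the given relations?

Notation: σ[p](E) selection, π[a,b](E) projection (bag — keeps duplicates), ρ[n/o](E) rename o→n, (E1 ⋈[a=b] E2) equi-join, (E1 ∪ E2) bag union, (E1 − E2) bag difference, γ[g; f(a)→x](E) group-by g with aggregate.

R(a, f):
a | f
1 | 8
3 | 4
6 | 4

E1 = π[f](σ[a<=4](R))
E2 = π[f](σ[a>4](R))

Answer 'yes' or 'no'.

E1 stepwise |·|:
  R → 3
  σ[a<=4](R) → 2
  π[f](σ[a<=4](R)) → 2
E2 stepwise |·|:
  R → 3
  σ[a>4](R) → 1
  π[f](σ[a>4](R)) → 1

E1 result:
f
4
8
E2 result:
f
4
Witness: (8,) appears 1× in E1 but 0× in E2.

no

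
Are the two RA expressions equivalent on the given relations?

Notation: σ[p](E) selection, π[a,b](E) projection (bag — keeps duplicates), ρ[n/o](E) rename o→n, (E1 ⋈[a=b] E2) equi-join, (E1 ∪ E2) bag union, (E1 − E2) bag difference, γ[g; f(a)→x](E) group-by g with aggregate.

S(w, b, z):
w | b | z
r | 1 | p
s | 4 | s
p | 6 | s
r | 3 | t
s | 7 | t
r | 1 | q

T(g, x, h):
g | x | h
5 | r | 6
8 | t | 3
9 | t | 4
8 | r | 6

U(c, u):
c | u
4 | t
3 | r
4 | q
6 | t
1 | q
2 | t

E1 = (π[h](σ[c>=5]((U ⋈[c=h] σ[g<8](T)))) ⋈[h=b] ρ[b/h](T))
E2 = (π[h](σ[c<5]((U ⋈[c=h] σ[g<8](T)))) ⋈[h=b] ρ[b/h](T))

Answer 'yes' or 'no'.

E1 row counts bottom-up:
  U → 6
  T → 4
  σ[g<8](T) → 1
  (U ⋈[c=h] σ[g<8](T)) → 1
  σ[c>=5]((U ⋈[c=h] σ[g<8](T))) → 1
  π[h](σ[c>=5]((U ⋈[c=h] σ[g<8](T)))) → 1
  T → 4
  ρ[b/h](T) → 4
  (π[h](σ[c>=5]((U ⋈[c=h] σ[g<8](T)))) ⋈[h=b] ρ[b/h](T)) → 2
E2 row counts bottom-up:
  U → 6
  T → 4
  σ[g<8](T) → 1
  (U ⋈[c=h] σ[g<8](T)) → 1
  σ[c<5]((U ⋈[c=h] σ[g<8](T))) → 0
  π[h](σ[c<5]((U ⋈[c=h] σ[g<8](T)))) → 0
  T → 4
  ρ[b/h](T) → 4
  (π[h](σ[c<5]((U ⋈[c=h] σ[g<8](T)))) ⋈[h=b] ρ[b/h](T)) → 0

E1 result:
h | g | x | b
6 | 5 | r | 6
6 | 8 | r | 6
E2 result:
h | g | x | b
(0 rows)
Witness: (6, 8, 'r', 6) appears 1× in E1 but 0× in E2.

no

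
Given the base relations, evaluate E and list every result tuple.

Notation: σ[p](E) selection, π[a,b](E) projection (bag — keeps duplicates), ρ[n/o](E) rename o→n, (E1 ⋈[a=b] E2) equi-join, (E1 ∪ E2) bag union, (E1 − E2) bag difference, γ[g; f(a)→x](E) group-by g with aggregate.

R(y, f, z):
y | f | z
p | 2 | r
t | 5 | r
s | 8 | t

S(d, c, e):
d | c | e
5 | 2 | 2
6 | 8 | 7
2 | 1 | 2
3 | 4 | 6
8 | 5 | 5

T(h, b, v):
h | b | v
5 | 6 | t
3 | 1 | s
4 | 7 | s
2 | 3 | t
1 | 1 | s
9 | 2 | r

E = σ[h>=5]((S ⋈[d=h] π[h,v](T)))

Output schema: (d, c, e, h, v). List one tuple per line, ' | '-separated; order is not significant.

Per-node cardinality:
  S → 5
  T → 6
  π[h,v](T) → 6
  (S ⋈[d=h] π[h,v](T)) → 3
  σ[h>=5]((S ⋈[d=h] π[h,v](T))) → 1

== RESULT ==
d | c | e | h | v
5 | 2 | 2 | 5 | t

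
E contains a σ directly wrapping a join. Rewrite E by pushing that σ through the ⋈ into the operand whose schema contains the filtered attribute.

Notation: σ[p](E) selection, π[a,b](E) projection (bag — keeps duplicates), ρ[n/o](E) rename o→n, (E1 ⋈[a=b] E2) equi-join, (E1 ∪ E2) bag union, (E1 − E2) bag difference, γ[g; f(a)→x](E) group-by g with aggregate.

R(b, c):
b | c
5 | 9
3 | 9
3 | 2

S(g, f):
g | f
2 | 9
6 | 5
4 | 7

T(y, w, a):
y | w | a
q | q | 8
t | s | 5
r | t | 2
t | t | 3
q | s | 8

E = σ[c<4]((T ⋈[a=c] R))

σ filters on c, owned by the right side.
E' = (T ⋈[a=c] σ[c<4](R))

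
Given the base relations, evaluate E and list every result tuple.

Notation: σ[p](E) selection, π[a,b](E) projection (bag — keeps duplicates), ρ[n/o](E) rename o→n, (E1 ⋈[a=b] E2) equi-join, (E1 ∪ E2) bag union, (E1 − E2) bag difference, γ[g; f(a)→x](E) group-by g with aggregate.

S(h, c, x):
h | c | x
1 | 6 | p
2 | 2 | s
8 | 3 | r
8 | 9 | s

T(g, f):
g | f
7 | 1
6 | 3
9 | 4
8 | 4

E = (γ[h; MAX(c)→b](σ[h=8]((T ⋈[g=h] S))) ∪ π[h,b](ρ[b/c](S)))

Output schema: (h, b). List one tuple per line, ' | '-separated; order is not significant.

Subexpression sizes:
  T → 4
  S → 4
  (T ⋈[g=h] S) → 2
  σ[h=8]((T ⋈[g=h] S)) → 2
  γ[h; MAX(c)→b](σ[h=8]((T ⋈[g=h] S))) → 1
  S → 4
  ρ[b/c](S) → 4
  π[h,b](ρ[b/c](S)) → 4
  (γ[h; MAX(c)→b](σ[h=8]((T ⋈[g=h] S))) ∪ π[h,b](ρ[b/c](S))) → 5

== RESULT ==
h | b
1 | 6
2 | 2
8 | 3
8 | 9
8 | 9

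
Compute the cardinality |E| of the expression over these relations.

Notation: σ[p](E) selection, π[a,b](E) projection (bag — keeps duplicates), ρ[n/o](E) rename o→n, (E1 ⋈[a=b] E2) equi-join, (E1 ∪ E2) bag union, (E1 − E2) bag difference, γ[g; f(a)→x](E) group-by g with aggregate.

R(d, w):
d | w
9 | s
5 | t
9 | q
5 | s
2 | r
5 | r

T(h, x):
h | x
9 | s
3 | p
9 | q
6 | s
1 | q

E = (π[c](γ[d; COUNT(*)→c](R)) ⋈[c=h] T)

Per-node cardinality:
  R → 6
  γ[d; COUNT(*)→c](R) → 3
  π[c](γ[d; COUNT(*)→c](R)) → 3
  T → 5
  (π[c](γ[d; COUNT(*)→c](R)) ⋈[c=h] T) → 2

|E| = 2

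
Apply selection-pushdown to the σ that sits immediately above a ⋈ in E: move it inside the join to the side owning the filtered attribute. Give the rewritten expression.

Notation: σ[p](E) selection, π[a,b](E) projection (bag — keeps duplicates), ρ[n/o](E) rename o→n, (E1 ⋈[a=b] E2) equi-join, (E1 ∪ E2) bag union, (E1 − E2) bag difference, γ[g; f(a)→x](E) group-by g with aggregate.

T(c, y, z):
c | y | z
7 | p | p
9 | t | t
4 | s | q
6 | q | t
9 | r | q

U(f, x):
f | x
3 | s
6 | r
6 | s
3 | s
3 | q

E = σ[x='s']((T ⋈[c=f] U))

σ filters on x, owned by the right side.
E' = (T ⋈[c=f] σ[x='s'](U))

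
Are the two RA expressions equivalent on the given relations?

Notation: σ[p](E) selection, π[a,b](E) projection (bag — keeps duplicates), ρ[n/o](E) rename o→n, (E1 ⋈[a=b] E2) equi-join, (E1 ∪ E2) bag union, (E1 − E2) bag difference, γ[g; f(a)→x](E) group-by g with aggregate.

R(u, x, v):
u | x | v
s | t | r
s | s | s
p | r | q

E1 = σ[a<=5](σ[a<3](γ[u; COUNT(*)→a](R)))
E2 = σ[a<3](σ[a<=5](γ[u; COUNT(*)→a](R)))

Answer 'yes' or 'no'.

E1 subexpression sizes:
  R → 3
  γ[u; COUNT(*)→a](R) → 2
  σ[a<3](γ[u; COUNT(*)→a](R)) → 2
  σ[a<=5](σ[a<3](γ[u; COUNT(*)→a](R))) → 2
E2 subexpression sizes:
  R → 3
  γ[u; COUNT(*)→a](R) → 2
  σ[a<=5](γ[u; COUNT(*)→a](R)) → 2
  σ[a<3](σ[a<=5](γ[u; COUNT(*)→a](R))) → 2

E1 and E2 produce the same multiset:
u | a
p | 1
s | 2

yes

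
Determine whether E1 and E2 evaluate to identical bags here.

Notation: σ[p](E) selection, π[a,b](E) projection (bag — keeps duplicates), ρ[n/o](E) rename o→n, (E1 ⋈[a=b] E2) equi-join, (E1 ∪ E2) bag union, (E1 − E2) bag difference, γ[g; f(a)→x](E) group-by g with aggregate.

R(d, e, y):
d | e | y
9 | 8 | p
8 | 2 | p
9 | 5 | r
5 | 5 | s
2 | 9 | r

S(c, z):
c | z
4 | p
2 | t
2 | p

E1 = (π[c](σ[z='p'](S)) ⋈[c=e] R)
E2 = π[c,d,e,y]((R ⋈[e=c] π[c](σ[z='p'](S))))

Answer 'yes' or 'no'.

E1 subexpression sizes:
  S → 3
  σ[z='p'](S) → 2
  π[c](σ[z='p'](S)) → 2
  R → 5
  (π[c](σ[z='p'](S)) ⋈[c=e] R) → 1
E2 subexpression sizes:
  R → 5
  S → 3
  σ[z='p'](S) → 2
  π[c](σ[z='p'](S)) → 2
  (R ⋈[e=c] π[c](σ[z='p'](S))) → 1
  π[c,d,e,y]((R ⋈[e=c] π[c](σ[z='p'](S)))) → 1

E1 and E2 produce the same multiset:
c | d | e | y
2 | 8 | 2 | p

yes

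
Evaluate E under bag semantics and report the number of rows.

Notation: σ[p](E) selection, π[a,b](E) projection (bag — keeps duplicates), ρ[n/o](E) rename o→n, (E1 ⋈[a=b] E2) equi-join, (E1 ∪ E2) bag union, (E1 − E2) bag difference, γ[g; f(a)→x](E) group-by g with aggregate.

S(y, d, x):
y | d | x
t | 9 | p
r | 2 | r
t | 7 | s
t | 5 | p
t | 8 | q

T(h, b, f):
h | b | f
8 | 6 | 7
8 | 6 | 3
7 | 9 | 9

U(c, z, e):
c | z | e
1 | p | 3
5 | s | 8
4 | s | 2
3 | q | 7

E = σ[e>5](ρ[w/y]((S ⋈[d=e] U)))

Per-node cardinality:
  S → 5
  U → 4
  (S ⋈[d=e] U) → 3
  ρ[w/y]((S ⋈[d=e] U)) → 3
  σ[e>5](ρ[w/y]((S ⋈[d=e] U))) → 2

|E| = 2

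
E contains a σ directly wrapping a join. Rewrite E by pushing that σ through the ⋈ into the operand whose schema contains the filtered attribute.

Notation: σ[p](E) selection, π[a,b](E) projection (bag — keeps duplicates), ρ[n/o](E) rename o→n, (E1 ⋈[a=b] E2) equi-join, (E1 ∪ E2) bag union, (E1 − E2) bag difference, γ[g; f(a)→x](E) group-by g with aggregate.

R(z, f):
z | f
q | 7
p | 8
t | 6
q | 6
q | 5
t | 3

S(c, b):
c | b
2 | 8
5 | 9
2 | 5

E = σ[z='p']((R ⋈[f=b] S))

σ filters on z, owned by the left side.
E' = (σ[z='p'](R) ⋈[f=b] S)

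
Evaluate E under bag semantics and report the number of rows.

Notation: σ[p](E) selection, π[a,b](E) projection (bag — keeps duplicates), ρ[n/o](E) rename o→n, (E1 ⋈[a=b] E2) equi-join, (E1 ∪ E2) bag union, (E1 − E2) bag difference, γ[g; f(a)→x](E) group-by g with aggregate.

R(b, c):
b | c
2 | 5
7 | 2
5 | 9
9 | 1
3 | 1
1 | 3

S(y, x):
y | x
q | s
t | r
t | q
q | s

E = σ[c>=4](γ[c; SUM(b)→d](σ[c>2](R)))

Stepwise |·|:
  R → 6
  σ[c>2](R) → 3
  γ[c; SUM(b)→d](σ[c>2](R)) → 3
  σ[c>=4](γ[c; SUM(b)→d](σ[c>2](R))) → 2

|E| = 2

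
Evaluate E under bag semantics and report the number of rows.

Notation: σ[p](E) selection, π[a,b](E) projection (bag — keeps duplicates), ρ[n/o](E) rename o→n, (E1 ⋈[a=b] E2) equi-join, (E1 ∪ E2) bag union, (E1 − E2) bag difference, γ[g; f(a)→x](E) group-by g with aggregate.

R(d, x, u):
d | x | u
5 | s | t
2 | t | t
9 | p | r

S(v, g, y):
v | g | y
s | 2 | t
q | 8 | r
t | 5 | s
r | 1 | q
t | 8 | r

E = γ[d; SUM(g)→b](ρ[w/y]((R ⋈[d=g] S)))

Subexpression sizes:
  R → 3
  S → 5
  (R ⋈[d=g] S) → 2
  ρ[w/y]((R ⋈[d=g] S)) → 2
  γ[d; SUM(g)→b](ρ[w/y]((R ⋈[d=g] S))) → 2

|E| = 2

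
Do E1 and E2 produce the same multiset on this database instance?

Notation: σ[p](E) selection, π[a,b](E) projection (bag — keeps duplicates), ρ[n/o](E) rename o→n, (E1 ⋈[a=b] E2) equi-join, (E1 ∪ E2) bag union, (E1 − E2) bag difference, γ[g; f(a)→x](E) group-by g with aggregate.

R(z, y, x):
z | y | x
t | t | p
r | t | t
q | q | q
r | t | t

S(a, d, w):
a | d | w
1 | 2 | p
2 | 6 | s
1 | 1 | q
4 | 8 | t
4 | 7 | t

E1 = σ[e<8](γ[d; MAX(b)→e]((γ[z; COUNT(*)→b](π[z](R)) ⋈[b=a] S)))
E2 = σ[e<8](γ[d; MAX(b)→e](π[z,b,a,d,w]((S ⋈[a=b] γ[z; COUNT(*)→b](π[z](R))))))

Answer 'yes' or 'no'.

E1 stepwise |·|:
  R → 4
  π[z](R) → 4
  γ[z; COUNT(*)→b](π[z](R)) → 3
  S → 5
  (γ[z; COUNT(*)→b](π[z](R)) ⋈[b=a] S) → 5
  γ[d; MAX(b)→e]((γ[z; COUNT(*)→b](π[z](R)) ⋈[b=a] S)) → 3
  σ[e<8](γ[d; MAX(b)→e]((γ[z; COUNT(*)→b](π[z](R)) ⋈[b=a] S))) → 3
E2 stepwise |·|:
  S → 5
  R → 4
  π[z](R) → 4
  γ[z; COUNT(*)→b](π[z](R)) → 3
  (S ⋈[a=b] γ[z; COUNT(*)→b](π[z](R))) → 5
  π[z,b,a,d,w]((S ⋈[a=b] γ[z; COUNT(*)→b](π[z](R)))) → 5
  γ[d; MAX(b)→e](π[z,b,a,d,w]((S ⋈[a=b] γ[z; COUNT(*)→b](π[z](R))))) → 3
  σ[e<8](γ[d; MAX(b)→e](π[z,b,a,d,w]((S ⋈[a=b] γ[z; COUNT(*)→b](π[z](R)))))) → 3

E1 and E2 produce the same multiset:
d | e
1 | 1
2 | 1
6 | 2

yes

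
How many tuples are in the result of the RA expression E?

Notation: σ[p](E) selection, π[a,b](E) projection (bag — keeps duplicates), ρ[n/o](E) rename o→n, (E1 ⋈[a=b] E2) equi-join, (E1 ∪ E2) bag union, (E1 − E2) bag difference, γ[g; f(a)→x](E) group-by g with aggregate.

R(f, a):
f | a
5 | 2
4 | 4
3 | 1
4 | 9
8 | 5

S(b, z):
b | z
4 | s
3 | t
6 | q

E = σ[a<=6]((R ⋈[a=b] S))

Subexpression sizes:
  R → 5
  S → 3
  (R ⋈[a=b] S) → 1
  σ[a<=6]((R ⋈[a=b] S)) → 1

|E| = 1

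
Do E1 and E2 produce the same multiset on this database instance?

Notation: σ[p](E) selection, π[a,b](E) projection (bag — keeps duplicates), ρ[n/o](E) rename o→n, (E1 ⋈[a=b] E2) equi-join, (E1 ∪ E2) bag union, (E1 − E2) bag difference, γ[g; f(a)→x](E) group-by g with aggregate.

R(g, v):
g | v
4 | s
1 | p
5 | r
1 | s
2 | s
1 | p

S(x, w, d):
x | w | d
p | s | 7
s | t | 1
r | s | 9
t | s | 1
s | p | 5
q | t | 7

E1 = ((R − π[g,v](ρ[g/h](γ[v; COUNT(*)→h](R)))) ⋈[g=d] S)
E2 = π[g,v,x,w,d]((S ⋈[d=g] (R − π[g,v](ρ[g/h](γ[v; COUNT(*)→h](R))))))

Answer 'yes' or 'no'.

E1 stepwise |·|:
  R → 6
  R → 6
  γ[v; COUNT(*)→h](R) → 3
  ρ[g/h](γ[v; COUNT(*)→h](R)) → 3
  π[g,v](ρ[g/h](γ[v; COUNT(*)→h](R))) → 3
  (R − π[g,v](ρ[g/h](γ[v; COUNT(*)→h](R)))) → 6
  S → 6
  ((R − π[g,v](ρ[g/h](γ[v; COUNT(*)→h](R)))) ⋈[g=d] S) → 7
E2 stepwise |·|:
  S → 6
  R → 6
  R → 6
  γ[v; COUNT(*)→h](R) → 3
  ρ[g/h](γ[v; COUNT(*)→h](R)) → 3
  π[g,v](ρ[g/h](γ[v; COUNT(*)→h](R))) → 3
  (R − π[g,v](ρ[g/h](γ[v; COUNT(*)→h](R)))) → 6
  (S ⋈[d=g] (R − π[g,v](ρ[g/h](γ[v; COUNT(*)→h](R))))) → 7
  π[g,v,x,w,d]((S ⋈[d=g] (R − π[g,v](ρ[g/h](γ[v; COUNT(*)→h](R)))))) → 7

E1 and E2 produce the same multiset:
g | v | x | w | d
1 | p | s | t | 1
1 | p | s | t | 1
1 | p | t | s | 1
1 | p | t | s | 1
1 | s | s | t | 1
1 | s | t | s | 1
5 | r | s | p | 5

yes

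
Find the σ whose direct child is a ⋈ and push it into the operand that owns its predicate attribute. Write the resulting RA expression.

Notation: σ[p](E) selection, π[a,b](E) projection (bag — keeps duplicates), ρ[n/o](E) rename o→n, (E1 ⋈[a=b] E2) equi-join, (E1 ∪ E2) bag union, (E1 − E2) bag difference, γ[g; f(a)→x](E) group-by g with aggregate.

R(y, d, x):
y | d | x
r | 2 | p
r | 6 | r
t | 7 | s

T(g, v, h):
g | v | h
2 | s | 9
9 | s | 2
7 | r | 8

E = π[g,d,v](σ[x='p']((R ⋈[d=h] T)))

σ filters on x, owned by the left side.
E' = π[g,d,v]((σ[x='p'](R) ⋈[d=h] T))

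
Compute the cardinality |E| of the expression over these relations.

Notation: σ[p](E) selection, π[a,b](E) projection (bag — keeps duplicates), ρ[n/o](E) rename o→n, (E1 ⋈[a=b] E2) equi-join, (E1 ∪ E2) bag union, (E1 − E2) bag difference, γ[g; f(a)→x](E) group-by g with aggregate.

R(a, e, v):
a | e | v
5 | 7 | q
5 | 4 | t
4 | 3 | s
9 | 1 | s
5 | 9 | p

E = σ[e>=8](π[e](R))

Per-node cardinality:
  R → 5
  π[e](R) → 5
  σ[e>=8](π[e](R)) → 1

|E| = 1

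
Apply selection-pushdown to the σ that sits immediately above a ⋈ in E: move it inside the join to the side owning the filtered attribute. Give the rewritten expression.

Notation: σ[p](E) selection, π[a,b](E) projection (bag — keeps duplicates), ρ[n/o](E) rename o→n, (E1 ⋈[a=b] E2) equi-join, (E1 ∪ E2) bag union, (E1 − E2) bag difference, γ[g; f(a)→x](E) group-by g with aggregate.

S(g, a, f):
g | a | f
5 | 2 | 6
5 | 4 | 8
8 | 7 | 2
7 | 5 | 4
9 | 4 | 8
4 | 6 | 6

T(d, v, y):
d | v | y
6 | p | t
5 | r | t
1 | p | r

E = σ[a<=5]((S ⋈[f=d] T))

σ filters on a, owned by the left side.
E' = (σ[a<=5](S) ⋈[f=d] T)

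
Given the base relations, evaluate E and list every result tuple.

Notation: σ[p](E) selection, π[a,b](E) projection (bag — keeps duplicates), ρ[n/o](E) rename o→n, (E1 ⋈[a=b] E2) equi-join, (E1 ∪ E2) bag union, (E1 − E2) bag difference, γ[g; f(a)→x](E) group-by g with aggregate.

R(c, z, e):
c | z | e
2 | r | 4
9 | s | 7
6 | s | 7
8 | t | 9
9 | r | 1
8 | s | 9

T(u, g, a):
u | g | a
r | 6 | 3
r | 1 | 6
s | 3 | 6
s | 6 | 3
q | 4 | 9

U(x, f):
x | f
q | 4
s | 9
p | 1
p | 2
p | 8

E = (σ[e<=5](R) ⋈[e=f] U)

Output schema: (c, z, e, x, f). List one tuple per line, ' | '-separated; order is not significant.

Per-node cardinality:
  R → 6
  σ[e<=5](R) → 2
  U → 5
  (σ[e<=5](R) ⋈[e=f] U) → 2

== RESULT ==
c | z | e | x | f
2 | r | 4 | q | 4
9 | r | 1 | p | 1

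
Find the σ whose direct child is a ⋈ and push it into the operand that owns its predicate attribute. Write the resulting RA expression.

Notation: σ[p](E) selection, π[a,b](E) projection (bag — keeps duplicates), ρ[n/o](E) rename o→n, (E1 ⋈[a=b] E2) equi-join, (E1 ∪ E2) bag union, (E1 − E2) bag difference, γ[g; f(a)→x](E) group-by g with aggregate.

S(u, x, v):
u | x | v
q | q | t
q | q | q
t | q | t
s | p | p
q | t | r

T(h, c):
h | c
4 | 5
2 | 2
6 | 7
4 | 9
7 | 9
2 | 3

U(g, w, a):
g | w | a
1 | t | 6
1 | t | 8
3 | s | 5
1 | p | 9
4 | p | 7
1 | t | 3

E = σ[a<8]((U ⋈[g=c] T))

σ filters on a, owned by the left side.
E' = (σ[a<8](U) ⋈[g=c] T)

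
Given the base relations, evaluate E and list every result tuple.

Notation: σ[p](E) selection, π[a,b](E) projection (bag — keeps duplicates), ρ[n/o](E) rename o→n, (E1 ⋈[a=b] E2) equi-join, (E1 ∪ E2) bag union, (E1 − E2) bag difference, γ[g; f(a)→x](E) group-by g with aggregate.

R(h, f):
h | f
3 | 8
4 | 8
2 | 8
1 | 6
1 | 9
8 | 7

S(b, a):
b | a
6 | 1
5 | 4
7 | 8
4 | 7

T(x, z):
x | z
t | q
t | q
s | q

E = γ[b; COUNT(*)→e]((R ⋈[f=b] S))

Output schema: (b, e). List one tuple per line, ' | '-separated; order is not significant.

Row counts bottom-up:
  R → 6
  S → 4
  (R ⋈[f=b] S) → 2
  γ[b; COUNT(*)→e]((R ⋈[f=b] S)) → 2

== RESULT ==
b | e
6 | 1
7 | 1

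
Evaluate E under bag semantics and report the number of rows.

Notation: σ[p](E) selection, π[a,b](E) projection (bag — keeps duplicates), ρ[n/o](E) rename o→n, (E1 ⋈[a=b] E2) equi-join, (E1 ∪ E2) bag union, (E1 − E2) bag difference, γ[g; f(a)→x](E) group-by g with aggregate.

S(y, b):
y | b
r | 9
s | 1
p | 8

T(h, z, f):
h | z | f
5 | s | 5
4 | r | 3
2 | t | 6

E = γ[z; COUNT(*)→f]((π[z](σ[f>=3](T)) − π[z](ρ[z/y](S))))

Stepwise |·|:
  T → 3
  σ[f>=3](T) → 3
  π[z](σ[f>=3](T)) → 3
  S → 3
  ρ[z/y](S) → 3
  π[z](ρ[z/y](S)) → 3
  (π[z](σ[f>=3](T)) − π[z](ρ[z/y](S))) → 1
  γ[z; COUNT(*)→f]((π[z](σ[f>=3](T)) − π[z](ρ[z/y](S)))) → 1

|E| = 1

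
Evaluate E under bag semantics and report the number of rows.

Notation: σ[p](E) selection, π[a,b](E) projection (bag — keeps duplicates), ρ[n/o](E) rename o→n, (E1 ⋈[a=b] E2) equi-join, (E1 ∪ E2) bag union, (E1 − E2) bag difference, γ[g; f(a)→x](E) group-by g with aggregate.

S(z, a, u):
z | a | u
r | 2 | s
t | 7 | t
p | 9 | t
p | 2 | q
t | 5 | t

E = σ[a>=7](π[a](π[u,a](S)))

Row counts bottom-up:
  S → 5
  π[u,a](S) → 5
  π[a](π[u,a](S)) → 5
  σ[a>=7](π[a](π[u,a](S))) → 2

|E| = 2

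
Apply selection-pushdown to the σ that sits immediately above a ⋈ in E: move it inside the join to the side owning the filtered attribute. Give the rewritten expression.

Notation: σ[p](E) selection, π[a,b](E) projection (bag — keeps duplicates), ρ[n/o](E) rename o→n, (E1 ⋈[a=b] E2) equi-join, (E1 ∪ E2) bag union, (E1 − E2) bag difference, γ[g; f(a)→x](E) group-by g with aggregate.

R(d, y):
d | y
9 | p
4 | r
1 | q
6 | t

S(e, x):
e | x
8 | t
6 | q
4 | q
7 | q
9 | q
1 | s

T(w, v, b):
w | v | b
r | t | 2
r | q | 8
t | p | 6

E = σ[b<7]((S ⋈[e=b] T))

σ filters on b, owned by the right side.
E' = (S ⋈[e=b] σ[b<7](T))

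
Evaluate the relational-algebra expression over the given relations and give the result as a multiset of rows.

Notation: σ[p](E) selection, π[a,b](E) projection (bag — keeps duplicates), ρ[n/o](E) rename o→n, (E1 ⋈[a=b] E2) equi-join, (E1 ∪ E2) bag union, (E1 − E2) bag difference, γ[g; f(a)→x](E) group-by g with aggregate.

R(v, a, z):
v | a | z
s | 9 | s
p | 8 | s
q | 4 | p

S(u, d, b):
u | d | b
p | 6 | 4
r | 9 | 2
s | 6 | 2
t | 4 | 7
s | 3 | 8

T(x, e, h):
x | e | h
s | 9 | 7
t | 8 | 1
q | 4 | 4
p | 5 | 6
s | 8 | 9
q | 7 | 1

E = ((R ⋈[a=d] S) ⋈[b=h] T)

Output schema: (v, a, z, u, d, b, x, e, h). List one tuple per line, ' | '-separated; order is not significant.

Subexpression sizes:
  R → 3
  S → 5
  (R ⋈[a=d] S) → 2
  T → 6
  ((R ⋈[a=d] S) ⋈[b=h] T) → 1

== RESULT ==
v | a | z | u | d | b | x | e | h
q | 4 | p | t | 4 | 7 | s | 9 | 7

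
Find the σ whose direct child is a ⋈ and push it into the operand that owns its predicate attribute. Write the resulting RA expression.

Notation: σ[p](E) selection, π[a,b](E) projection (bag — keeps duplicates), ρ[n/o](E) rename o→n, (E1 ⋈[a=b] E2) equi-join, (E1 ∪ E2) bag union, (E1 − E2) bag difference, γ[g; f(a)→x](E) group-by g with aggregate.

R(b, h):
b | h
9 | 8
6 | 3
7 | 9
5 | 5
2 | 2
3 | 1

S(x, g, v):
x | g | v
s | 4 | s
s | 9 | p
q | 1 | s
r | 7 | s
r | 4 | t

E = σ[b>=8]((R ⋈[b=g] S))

σ filters on b, owned by the left side.
E' = (σ[b>=8](R) ⋈[b=g] S)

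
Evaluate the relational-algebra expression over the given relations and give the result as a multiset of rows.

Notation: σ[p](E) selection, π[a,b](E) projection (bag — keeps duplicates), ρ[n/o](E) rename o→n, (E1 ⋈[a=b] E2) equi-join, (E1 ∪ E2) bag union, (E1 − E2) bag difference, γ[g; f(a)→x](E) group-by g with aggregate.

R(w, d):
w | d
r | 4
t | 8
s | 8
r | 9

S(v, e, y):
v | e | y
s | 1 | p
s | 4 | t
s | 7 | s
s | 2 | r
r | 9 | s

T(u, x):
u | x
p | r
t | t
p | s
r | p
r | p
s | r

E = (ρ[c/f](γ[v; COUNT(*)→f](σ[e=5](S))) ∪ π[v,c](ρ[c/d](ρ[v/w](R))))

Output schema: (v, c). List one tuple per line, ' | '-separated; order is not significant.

Subexpression sizes:
  S → 5
  σ[e=5](S) → 0
  γ[v; COUNT(*)→f](σ[e=5](S)) → 0
  ρ[c/f](γ[v; COUNT(*)→f](σ[e=5](S))) → 0
  R → 4
  ρ[v/w](R) → 4
  ρ[c/d](ρ[v/w](R)) → 4
  π[v,c](ρ[c/d](ρ[v/w](R))) → 4
  (ρ[c/f](γ[v; COUNT(*)→f](σ[e=5](S))) ∪ π[v,c](ρ[c/d](ρ[v/w](R)))) → 4

== RESULT ==
v | c
r | 4
r | 9
s | 8
t | 8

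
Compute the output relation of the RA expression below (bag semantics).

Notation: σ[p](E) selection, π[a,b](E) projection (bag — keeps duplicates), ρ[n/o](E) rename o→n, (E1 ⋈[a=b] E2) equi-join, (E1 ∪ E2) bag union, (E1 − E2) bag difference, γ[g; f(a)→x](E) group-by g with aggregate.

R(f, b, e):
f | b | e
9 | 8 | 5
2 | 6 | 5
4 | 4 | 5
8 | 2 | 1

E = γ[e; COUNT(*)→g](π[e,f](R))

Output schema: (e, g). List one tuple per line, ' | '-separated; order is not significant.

Subexpression sizes:
  R → 4
  π[e,f](R) → 4
  γ[e; COUNT(*)→g](π[e,f](R)) → 2

== RESULT ==
e | g
1 | 1
5 | 3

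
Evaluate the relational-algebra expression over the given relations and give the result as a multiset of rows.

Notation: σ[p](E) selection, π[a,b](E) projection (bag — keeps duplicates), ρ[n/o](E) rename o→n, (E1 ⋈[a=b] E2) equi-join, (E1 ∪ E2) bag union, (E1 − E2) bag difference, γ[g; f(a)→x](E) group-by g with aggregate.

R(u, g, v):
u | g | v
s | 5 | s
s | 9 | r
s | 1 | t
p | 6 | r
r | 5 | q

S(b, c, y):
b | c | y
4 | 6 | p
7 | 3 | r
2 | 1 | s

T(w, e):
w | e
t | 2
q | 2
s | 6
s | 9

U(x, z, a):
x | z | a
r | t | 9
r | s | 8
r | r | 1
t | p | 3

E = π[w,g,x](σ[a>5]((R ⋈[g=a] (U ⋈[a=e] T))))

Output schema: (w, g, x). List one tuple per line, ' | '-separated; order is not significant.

Stepwise |·|:
  R → 5
  U → 4
  T → 4
  (U ⋈[a=e] T) → 1
  (R ⋈[g=a] (U ⋈[a=e] T)) → 1
  σ[a>5]((R ⋈[g=a] (U ⋈[a=e] T))) → 1
  π[w,g,x](σ[a>5]((R ⋈[g=a] (U ⋈[a=e] T)))) → 1

== RESULT ==
w | g | x
s | 9 | r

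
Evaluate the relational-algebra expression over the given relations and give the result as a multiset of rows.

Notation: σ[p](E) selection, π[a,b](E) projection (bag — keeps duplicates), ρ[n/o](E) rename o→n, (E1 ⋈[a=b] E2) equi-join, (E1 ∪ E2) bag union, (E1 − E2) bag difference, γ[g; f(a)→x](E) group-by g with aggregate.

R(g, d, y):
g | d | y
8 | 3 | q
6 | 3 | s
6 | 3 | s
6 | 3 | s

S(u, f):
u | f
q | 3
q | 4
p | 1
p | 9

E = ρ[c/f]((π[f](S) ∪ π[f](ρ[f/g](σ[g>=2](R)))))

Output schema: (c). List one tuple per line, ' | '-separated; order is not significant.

Row counts bottom-up:
  S → 4
  π[f](S) → 4
  R → 4
  σ[g>=2](R) → 4
  ρ[f/g](σ[g>=2](R)) → 4
  π[f](ρ[f/g](σ[g>=2](R))) → 4
  (π[f](S) ∪ π[f](ρ[f/g](σ[g>=2](R)))) → 8
  ρ[c/f]((π[f](S) ∪ π[f](ρ[f/g](σ[g>=2](R))))) → 8

== RESULT ==
c
1
3
4
6
6
6
8
9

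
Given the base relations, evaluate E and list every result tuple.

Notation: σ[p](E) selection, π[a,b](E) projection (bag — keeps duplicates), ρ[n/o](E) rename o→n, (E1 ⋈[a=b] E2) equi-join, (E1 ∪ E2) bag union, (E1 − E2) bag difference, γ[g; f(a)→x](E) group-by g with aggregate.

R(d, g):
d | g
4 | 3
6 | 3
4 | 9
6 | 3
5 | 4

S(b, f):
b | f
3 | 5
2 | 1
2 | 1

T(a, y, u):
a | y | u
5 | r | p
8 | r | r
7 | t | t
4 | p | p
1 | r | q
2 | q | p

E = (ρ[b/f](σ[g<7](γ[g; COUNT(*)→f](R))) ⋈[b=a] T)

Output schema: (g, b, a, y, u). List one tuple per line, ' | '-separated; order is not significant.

Stepwise |·|:
  R → 5
  γ[g; COUNT(*)→f](R) → 3
  σ[g<7](γ[g; COUNT(*)→f](R)) → 2
  ρ[b/f](σ[g<7](γ[g; COUNT(*)→f](R))) → 2
  T → 6
  (ρ[b/f](σ[g<7](γ[g; COUNT(*)→f](R))) ⋈[b=a] T) → 1

== RESULT ==
g | b | a | y | u
4 | 1 | 1 | r | q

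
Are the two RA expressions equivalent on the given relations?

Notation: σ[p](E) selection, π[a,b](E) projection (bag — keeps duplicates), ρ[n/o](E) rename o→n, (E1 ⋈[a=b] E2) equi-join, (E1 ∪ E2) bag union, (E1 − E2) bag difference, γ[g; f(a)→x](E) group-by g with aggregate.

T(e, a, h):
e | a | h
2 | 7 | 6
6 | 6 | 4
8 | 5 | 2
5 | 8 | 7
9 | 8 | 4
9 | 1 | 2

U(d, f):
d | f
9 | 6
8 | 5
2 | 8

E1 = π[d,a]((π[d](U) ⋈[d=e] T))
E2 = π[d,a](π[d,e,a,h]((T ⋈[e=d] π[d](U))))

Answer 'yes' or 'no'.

E1 stepwise |·|:
  U → 3
  π[d](U) → 3
  T → 6
  (π[d](U) ⋈[d=e] T) → 4
  π[d,a]((π[d](U) ⋈[d=e] T)) → 4
E2 stepwise |·|:
  T → 6
  U → 3
  π[d](U) → 3
  (T ⋈[e=d] π[d](U)) → 4
  π[d,e,a,h]((T ⋈[e=d] π[d](U))) → 4
  π[d,a](π[d,e,a,h]((T ⋈[e=d] π[d](U)))) → 4

E1 and E2 produce the same multiset:
d | a
2 | 7
8 | 5
9 | 1
9 | 8

yes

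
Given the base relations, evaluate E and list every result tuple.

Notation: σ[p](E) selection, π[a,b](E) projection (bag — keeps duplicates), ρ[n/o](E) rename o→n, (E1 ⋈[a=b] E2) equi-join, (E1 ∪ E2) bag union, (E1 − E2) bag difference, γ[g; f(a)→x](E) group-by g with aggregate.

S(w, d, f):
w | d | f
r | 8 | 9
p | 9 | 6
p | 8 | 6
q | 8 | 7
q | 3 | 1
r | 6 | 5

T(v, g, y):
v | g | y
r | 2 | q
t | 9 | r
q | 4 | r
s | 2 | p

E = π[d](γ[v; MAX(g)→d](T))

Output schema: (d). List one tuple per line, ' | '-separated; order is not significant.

Row counts bottom-up:
  T → 4
  γ[v; MAX(g)→d](T) → 4
  π[d](γ[v; MAX(g)→d](T)) → 4

== RESULT ==
d
2
2
4
9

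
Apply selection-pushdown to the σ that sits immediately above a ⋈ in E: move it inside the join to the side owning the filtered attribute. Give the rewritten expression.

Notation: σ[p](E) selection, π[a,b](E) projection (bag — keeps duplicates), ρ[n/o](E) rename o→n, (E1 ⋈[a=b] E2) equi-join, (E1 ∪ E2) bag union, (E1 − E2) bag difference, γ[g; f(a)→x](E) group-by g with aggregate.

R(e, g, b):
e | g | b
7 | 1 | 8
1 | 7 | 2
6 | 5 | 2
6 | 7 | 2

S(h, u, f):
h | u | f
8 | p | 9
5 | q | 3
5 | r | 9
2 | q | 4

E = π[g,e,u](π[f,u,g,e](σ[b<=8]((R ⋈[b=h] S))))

σ filters on b, owned by the left side.
E' = π[g,e,u](π[f,u,g,e]((σ[b<=8](R) ⋈[b=h] S)))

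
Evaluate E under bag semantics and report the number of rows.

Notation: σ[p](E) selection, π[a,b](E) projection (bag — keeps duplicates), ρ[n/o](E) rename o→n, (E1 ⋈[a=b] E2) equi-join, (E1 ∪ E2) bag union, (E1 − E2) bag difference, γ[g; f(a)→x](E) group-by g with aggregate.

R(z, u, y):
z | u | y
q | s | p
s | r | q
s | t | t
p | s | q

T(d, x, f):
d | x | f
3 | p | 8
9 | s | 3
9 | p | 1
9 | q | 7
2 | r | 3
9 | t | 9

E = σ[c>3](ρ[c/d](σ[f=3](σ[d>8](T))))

Per-node cardinality:
  T → 6
  σ[d>8](T) → 4
  σ[f=3](σ[d>8](T)) → 1
  ρ[c/d](σ[f=3](σ[d>8](T))) → 1
  σ[c>3](ρ[c/d](σ[f=3](σ[d>8](T)))) → 1

|E| = 1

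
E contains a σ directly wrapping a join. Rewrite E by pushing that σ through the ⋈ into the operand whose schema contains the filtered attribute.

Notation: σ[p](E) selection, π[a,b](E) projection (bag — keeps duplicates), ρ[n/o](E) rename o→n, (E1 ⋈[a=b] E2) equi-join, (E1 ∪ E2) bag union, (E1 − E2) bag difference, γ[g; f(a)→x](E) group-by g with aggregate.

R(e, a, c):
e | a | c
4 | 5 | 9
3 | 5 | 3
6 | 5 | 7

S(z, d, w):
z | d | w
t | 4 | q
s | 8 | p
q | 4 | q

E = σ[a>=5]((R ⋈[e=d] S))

σ filters on a, owned by the left side.
E' = (σ[a>=5](R) ⋈[e=d] S)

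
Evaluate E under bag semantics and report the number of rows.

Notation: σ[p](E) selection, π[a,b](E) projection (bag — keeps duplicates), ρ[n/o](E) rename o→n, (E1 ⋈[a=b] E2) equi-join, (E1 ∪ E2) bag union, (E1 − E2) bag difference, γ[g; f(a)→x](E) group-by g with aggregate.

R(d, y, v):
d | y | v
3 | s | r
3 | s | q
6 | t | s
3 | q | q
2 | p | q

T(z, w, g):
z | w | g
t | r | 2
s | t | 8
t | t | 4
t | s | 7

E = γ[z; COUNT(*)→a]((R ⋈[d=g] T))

Per-node cardinality:
  R → 5
  T → 4
  (R ⋈[d=g] T) → 1
  γ[z; COUNT(*)→a]((R ⋈[d=g] T)) → 1

|E| = 1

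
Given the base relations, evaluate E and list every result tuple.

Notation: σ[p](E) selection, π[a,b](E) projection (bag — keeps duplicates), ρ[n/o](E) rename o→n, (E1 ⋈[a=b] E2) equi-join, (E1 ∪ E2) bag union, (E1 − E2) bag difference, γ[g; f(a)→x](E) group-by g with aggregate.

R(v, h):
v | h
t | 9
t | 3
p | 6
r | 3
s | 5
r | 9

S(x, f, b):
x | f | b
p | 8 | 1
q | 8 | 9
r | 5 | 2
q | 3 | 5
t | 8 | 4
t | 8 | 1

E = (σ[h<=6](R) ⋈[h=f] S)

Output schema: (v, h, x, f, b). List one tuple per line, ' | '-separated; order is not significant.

Row counts bottom-up:
  R → 6
  σ[h<=6](R) → 4
  S → 6
  (σ[h<=6](R) ⋈[h=f] S) → 3

== RESULT ==
v | h | x | f | b
r | 3 | q | 3 | 5
s | 5 | r | 5 | 2
t | 3 | q | 3 | 5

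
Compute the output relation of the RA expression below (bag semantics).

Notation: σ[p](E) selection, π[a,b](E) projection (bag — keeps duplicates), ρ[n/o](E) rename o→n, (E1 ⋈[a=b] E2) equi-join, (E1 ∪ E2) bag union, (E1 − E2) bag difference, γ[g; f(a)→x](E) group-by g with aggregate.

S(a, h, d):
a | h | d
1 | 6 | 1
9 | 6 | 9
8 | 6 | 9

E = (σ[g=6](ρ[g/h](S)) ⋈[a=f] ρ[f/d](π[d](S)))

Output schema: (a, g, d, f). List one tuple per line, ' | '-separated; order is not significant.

Stepwise |·|:
  S → 3
  ρ[g/h](S) → 3
  σ[g=6](ρ[g/h](S)) → 3
  S → 3
  π[d](S) → 3
  ρ[f/d](π[d](S)) → 3
  (σ[g=6](ρ[g/h](S)) ⋈[a=f] ρ[f/d](π[d](S))) → 3

== RESULT ==
a | g | d | f
1 | 6 | 1 | 1
9 | 6 | 9 | 9
9 | 6 | 9 | 9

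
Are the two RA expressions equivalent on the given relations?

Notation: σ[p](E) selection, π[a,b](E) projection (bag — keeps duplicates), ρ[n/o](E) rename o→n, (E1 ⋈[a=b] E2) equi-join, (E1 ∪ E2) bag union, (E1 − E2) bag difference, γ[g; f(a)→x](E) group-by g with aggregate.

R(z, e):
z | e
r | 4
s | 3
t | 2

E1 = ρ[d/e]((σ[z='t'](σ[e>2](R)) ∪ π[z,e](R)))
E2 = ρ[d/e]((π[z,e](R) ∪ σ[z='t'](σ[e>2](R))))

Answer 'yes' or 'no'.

E1 per-node cardinality:
  R → 3
  σ[e>2](R) → 2
  σ[z='t'](σ[e>2](R)) → 0
  R → 3
  π[z,e](R) → 3
  (σ[z='t'](σ[e>2](R)) ∪ π[z,e](R)) → 3
  ρ[d/e]((σ[z='t'](σ[e>2](R)) ∪ π[z,e](R))) → 3
E2 per-node cardinality:
  R → 3
  π[z,e](R) → 3
  R → 3
  σ[e>2](R) → 2
  σ[z='t'](σ[e>2](R)) → 0
  (π[z,e](R) ∪ σ[z='t'](σ[e>2](R))) → 3
  ρ[d/e]((π[z,e](R) ∪ σ[z='t'](σ[e>2](R)))) → 3

E1 and E2 produce the same multiset:
z | d
r | 4
s | 3
t | 2

yes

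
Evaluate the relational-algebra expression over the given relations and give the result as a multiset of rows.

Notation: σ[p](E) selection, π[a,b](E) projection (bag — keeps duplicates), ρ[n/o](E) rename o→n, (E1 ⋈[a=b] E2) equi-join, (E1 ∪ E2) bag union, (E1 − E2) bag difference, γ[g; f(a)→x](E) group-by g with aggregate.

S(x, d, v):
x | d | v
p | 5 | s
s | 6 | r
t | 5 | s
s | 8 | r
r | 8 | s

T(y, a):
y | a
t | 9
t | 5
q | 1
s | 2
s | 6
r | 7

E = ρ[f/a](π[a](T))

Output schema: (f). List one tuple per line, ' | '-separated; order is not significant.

Subexpression sizes:
  T → 6
  π[a](T) → 6
  ρ[f/a](π[a](T)) → 6

== RESULT ==
f
1
2
5
6
7
9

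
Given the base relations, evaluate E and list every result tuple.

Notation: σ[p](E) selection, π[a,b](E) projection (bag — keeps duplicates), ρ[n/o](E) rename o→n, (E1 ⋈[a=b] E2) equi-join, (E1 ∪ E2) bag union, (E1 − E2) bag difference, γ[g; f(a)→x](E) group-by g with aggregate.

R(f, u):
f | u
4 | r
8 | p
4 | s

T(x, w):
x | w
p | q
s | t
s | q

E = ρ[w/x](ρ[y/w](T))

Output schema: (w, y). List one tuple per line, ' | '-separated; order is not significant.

Stepwise |·|:
  T → 3
  ρ[y/w](T) → 3
  ρ[w/x](ρ[y/w](T)) → 3

== RESULT ==
w | y
p | q
s | q
s | t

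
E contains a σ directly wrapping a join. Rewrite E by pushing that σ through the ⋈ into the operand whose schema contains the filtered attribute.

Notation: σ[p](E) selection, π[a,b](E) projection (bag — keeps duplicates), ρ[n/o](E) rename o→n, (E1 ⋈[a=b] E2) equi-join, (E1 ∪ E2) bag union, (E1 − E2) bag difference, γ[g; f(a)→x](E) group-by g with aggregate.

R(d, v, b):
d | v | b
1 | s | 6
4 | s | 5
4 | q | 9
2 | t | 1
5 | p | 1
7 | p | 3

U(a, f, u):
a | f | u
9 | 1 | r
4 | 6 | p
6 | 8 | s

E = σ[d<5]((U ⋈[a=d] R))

σ filters on d, owned by the right side.
E' = (U ⋈[a=d] σ[d<5](R))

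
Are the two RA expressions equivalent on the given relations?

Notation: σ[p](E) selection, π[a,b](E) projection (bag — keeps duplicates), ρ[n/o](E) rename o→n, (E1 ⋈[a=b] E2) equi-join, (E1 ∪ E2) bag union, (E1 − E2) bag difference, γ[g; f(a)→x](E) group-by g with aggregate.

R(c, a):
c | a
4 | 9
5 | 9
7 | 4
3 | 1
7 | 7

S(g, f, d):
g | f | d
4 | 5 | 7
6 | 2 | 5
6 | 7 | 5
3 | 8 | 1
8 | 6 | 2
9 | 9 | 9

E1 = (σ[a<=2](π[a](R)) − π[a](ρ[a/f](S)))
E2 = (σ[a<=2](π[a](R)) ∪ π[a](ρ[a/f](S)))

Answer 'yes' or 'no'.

E1 per-node cardinality:
  R → 5
  π[a](R) → 5
  σ[a<=2](π[a](R)) → 1
  S → 6
  ρ[a/f](S) → 6
  π[a](ρ[a/f](S)) → 6
  (σ[a<=2](π[a](R)) − π[a](ρ[a/f](S))) → 1
E2 per-node cardinality:
  R → 5
  π[a](R) → 5
  σ[a<=2](π[a](R)) → 1
  S → 6
  ρ[a/f](S) → 6
  π[a](ρ[a/f](S)) → 6
  (σ[a<=2](π[a](R)) ∪ π[a](ρ[a/f](S))) → 7

E1 result:
a
1
E2 result:
a
1
2
5
6
7
8
9
Witness: (6,) appears 0× in E1 but 1× in E2.

no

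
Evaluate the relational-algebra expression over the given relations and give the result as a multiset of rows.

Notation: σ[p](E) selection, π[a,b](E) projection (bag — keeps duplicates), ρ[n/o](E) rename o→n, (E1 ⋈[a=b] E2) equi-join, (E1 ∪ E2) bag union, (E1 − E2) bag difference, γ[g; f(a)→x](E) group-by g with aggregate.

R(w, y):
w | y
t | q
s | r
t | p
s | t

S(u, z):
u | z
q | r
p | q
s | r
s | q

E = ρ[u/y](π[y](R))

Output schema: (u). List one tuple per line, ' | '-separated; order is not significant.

Subexpression sizes:
  R → 4
  π[y](R) → 4
  ρ[u/y](π[y](R)) → 4

== RESULT ==
u
p
q
r
t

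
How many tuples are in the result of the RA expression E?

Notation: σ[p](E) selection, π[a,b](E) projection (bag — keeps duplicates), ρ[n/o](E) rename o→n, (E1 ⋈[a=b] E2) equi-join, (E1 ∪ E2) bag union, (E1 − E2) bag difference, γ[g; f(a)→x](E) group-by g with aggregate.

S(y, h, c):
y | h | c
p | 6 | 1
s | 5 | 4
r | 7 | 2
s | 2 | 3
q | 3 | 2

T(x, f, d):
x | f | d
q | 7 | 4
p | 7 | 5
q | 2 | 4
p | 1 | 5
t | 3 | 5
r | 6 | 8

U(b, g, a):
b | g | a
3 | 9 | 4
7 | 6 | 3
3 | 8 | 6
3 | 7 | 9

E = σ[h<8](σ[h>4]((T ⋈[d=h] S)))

Per-node cardinality:
  T → 6
  S → 5
  (T ⋈[d=h] S) → 3
  σ[h>4]((T ⋈[d=h] S)) → 3
  σ[h<8](σ[h>4]((T ⋈[d=h] S))) → 3

|E| = 3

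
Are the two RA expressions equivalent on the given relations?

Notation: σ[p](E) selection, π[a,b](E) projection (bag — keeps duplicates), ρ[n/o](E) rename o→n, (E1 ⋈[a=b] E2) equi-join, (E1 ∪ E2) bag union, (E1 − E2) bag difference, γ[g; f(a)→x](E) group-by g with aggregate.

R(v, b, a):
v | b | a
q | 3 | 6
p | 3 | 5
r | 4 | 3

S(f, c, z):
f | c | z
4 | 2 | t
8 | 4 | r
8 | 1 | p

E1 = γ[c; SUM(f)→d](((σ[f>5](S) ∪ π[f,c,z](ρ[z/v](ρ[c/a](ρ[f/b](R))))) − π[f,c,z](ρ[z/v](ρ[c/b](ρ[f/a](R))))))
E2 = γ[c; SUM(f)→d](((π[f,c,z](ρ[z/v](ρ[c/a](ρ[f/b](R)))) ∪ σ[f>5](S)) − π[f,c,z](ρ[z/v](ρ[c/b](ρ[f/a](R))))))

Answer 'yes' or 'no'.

E1 stepwise |·|:
  S → 3
  σ[f>5](S) → 2
  R → 3
  ρ[f/b](R) → 3
  ρ[c/a](ρ[f/b](R)) → 3
  ρ[z/v](ρ[c/a](ρ[f/b](R))) → 3
  π[f,c,z](ρ[z/v](ρ[c/a](ρ[f/b](R)))) → 3
  (σ[f>5](S) ∪ π[f,c,z](ρ[z/v](ρ[c/a](ρ[f/b](R))))) → 5
  R → 3
  ρ[f/a](R) → 3
  ρ[c/b](ρ[f/a](R)) → 3
  ρ[z/v](ρ[c/b](ρ[f/a](R))) → 3
  π[f,c,z](ρ[z/v](ρ[c/b](ρ[f/a](R)))) → 3
  ((σ[f>5](S) ∪ π[f,c,z](ρ[z/v](ρ[c/a](ρ[f/b](R))))) − π[f,c,z](ρ[z/v](ρ[c/b](ρ[f/a](R))))) → 5
  γ[c; SUM(f)→d](((σ[f>5](S) ∪ π[f,c,z](ρ[z/v](ρ[c/a](ρ[f/b](R))))) − π[f,c,z](ρ[z/v](ρ[c/b](ρ[f/a](R)))))) → 5
E2 stepwise |·|:
  R → 3
  ρ[f/b](R) → 3
  ρ[c/a](ρ[f/b](R)) → 3
  ρ[z/v](ρ[c/a](ρ[f/b](R))) → 3
  π[f,c,z](ρ[z/v](ρ[c/a](ρ[f/b](R)))) → 3
  S → 3
  σ[f>5](S) → 2
  (π[f,c,z](ρ[z/v](ρ[c/a](ρ[f/b](R)))) ∪ σ[f>5](S)) → 5
  R → 3
  ρ[f/a](R) → 3
  ρ[c/b](ρ[f/a](R)) → 3
  ρ[z/v](ρ[c/b](ρ[f/a](R))) → 3
  π[f,c,z](ρ[z/v](ρ[c/b](ρ[f/a](R)))) → 3
  ((π[f,c,z](ρ[z/v](ρ[c/a](ρ[f/b](R)))) ∪ σ[f>5](S)) − π[f,c,z](ρ[z/v](ρ[c/b](ρ[f/a](R))))) → 5
  γ[c; SUM(f)→d](((π[f,c,z](ρ[z/v](ρ[c/a](ρ[f/b](R)))) ∪ σ[f>5](S)) − π[f,c,z](ρ[z/v](ρ[c/b](ρ[f/a](R)))))) → 5

E1 and E2 produce the same multiset:
c | d
1 | 8
3 | 4
4 | 8
5 | 3
6 | 3

yes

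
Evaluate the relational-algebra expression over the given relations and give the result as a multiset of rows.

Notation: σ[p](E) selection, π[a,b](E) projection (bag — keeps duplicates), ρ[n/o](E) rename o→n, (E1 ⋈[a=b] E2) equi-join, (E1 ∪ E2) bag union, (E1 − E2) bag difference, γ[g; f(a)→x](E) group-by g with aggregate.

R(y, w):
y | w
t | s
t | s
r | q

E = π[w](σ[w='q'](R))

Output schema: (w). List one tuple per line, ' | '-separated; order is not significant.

Stepwise |·|:
  R → 3
  σ[w='q'](R) → 1
  π[w](σ[w='q'](R)) → 1

== RESULT ==
w
q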